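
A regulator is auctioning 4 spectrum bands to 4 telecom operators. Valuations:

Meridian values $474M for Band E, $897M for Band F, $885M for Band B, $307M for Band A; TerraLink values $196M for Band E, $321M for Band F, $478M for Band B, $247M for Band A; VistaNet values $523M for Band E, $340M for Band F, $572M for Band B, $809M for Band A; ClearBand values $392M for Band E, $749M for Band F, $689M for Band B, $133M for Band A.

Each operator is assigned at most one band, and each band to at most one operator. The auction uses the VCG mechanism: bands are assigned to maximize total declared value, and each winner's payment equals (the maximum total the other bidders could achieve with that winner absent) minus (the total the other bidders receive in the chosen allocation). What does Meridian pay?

Meridian pays $282M.

Efficient allocation: Meridian→Band B ($885M), TerraLink→Band E ($196M), VistaNet→Band A ($809M), ClearBand→Band F ($749M); total welfare W = $2639M.
Meridian receives Band B at value $885M, so the others get W − 885 = $1754M.
Without Meridian: best allocation of the remaining 3 bidders over all 4 bands is TerraLink→Band B ($478M), VistaNet→Band A ($809M), ClearBand→Band F ($749M), total $2036M.
VCG payment = (others' best without Meridian) − (others' welfare with Meridian) = 2036 − 1754 = $282M.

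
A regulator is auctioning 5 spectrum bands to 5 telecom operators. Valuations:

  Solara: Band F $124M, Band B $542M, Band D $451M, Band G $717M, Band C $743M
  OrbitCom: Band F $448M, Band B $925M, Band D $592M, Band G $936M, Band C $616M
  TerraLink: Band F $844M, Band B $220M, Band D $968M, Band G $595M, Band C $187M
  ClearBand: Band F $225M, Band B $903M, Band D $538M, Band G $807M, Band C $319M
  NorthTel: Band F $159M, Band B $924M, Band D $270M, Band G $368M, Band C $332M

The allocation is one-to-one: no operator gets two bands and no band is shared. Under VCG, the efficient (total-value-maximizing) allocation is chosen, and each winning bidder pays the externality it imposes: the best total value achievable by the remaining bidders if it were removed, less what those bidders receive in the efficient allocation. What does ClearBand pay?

ClearBand pays $124M.

Efficient allocation: Solara→Band C ($743M), OrbitCom→Band G ($936M), TerraLink→Band F ($844M), ClearBand→Band D ($538M), NorthTel→Band B ($924M); total welfare W = $3985M.
ClearBand receives Band D at value $538M, so the others get W − 538 = $3447M.
Without ClearBand: best allocation of the remaining 4 bidders over all 5 bands is Solara→Band C ($743M), OrbitCom→Band G ($936M), TerraLink→Band D ($968M), NorthTel→Band B ($924M), total $3571M.
VCG payment = (others' best without ClearBand) − (others' welfare with ClearBand) = 3571 − 3447 = $124M.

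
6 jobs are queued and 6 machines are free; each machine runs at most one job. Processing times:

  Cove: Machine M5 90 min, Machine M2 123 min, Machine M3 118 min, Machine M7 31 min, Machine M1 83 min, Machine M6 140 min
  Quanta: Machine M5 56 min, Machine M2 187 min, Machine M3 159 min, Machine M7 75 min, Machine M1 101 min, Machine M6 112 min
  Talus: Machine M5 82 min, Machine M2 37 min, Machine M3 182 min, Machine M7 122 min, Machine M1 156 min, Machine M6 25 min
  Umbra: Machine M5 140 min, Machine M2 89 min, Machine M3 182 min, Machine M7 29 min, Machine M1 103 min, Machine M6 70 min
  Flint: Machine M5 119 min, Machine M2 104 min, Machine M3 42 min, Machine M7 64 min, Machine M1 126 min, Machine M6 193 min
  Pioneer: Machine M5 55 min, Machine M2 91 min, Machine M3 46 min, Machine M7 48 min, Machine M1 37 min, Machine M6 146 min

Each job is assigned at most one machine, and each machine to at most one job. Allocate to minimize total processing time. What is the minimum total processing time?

Optimal: Cove→Machine M7 (31 min), Quanta→Machine M5 (56 min), Talus→Machine M2 (37 min), Umbra→Machine M6 (70 min), Flint→Machine M3 (42 min), Pioneer→Machine M1 (37 min) — total 31+56+37+70+42+37 = 273 min.
Column-greedy (each machine in turn goes to its cheapest remaining job) gives 358 min, worse by 85.

Minimum total: 273 min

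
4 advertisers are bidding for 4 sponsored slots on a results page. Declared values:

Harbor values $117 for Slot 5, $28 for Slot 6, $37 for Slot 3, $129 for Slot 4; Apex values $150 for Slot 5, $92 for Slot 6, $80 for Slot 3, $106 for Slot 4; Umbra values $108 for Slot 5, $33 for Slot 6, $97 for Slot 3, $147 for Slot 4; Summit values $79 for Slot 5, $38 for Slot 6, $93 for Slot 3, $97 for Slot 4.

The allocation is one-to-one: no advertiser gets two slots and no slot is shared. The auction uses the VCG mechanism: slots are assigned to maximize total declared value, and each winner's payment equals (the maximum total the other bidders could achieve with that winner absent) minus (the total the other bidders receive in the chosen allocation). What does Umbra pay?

Umbra pays $70.

Efficient allocation: Harbor→Slot 5 ($117), Apex→Slot 6 ($92), Umbra→Slot 4 ($147), Summit→Slot 3 ($93); total welfare W = $449.
Umbra receives Slot 4 at value $147, so the others get W − 147 = $302.
Without Umbra: best allocation of the remaining 3 bidders over all 4 slots is Harbor→Slot 4 ($129), Apex→Slot 5 ($150), Summit→Slot 3 ($93), total $372.
VCG payment = (others' best without Umbra) − (others' welfare with Umbra) = 372 − 302 = $70.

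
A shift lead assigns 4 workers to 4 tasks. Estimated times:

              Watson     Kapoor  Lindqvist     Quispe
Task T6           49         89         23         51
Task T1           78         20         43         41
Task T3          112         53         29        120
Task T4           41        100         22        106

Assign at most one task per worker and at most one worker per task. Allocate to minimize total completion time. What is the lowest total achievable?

Min total: 141 min

Optimal: Watson→Task T4 (41 min), Kapoor→Task T1 (20 min), Lindqvist→Task T3 (29 min), Quispe→Task T6 (51 min) — total 41+20+29+51 = 141 min.
Row-greedy (each worker in turn takes its cheapest remaining task) gives 204 min, worse by 63.
Next-best assignment: Watson→Task T4, Kapoor→Task T3, Lindqvist→Task T6, Quispe→Task T1 = 158 min.
No other one-to-one assignment undercuts 141 min.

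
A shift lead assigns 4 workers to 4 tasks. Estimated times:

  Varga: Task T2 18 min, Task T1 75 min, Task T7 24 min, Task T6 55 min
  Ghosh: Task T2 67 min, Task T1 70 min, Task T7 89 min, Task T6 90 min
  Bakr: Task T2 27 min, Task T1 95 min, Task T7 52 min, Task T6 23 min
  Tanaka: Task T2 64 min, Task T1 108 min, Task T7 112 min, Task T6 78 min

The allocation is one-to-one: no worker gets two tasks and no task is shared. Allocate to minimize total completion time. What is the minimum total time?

Minimum total: 181 min

This is the linear assignment problem.
Optimal: Varga→Task T7 (24 min), Ghosh→Task T1 (70 min), Bakr→Task T6 (23 min), Tanaka→Task T2 (64 min) — total 24+70+23+64 = 181 min.
Min-entry greedy (repeatedly take the single cheapest remaining cell) gives 223 min, worse by 42.
Next-best assignment: Varga→Task T7, Ghosh→Task T1, Bakr→Task T2, Tanaka→Task T6 = 199 min.
Swapping Ghosh↔Varga (Ghosh→Task T7 89 min, Varga→Task T1 75 min) adds 70.
No other one-to-one assignment undercuts 181 min.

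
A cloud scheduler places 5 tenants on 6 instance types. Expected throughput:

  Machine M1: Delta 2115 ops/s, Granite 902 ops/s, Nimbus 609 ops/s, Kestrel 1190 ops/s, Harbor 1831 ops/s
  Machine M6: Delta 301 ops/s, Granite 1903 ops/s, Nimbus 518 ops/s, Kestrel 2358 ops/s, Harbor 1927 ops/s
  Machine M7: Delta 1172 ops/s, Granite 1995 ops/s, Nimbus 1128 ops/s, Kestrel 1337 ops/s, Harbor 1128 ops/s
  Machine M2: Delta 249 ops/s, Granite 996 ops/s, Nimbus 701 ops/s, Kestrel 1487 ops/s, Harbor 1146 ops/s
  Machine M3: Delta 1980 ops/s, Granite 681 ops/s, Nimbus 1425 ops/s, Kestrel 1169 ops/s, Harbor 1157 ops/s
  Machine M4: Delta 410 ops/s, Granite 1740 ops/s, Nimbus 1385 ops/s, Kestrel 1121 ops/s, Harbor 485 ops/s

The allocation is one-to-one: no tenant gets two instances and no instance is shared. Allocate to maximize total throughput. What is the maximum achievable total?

Maximum total: 9549 ops/s

Optimal: Delta→Machine M3 (1980 ops/s), Granite→Machine M7 (1995 ops/s), Nimbus→Machine M4 (1385 ops/s), Kestrel→Machine M6 (2358 ops/s), Harbor→Machine M1 (1831 ops/s) — total 1980+1995+1385+2358+1831 = 9549 ops/s.
Column-greedy (each instance in turn goes to its best remaining tenant) gives 9039 ops/s, worse by 510.
Next-best assignment: Delta→Machine M1, Granite→Machine M7, Nimbus→Machine M3, Kestrel→Machine M6, Harbor→Machine M2 = 9039 ops/s.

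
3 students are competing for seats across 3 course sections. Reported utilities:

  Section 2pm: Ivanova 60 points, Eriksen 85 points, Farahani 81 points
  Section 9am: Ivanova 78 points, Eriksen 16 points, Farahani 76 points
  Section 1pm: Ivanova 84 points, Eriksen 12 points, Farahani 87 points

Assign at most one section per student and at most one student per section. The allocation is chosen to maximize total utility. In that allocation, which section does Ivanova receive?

Ivanova receives Section 9am.

Optimal: Ivanova→Section 9am (78 points), Eriksen→Section 2pm (85 points), Farahani→Section 1pm (87 points) — total 78+85+87 = 250 points.
Row-greedy (each student in turn takes its best remaining section) gives 245 points, worse by 5.
Next-best assignment: Ivanova→Section 1pm, Eriksen→Section 2pm, Farahani→Section 9am = 245 points.
Every other assignment is strictly worse.
Ivanova's own top section is Section 1pm (84 points), but forcing Ivanova→Section 1pm and reassigning the rest optimally gives only 245 points — worse by 5.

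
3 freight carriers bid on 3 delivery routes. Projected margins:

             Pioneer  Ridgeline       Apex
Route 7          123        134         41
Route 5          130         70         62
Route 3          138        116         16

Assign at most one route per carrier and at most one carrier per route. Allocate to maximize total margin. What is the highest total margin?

Optimal: Pioneer→Route 3 ($138k), Ridgeline→Route 7 ($134k), Apex→Route 5 ($62k) — total 138+134+62 = $334k.
Column-greedy (each route in turn goes to its best remaining carrier) gives $280k, worse by 54.
Next-best assignment: Pioneer→Route 7, Ridgeline→Route 3, Apex→Route 5 = $301k.
Every other assignment is strictly worse.

Maximum total: $334k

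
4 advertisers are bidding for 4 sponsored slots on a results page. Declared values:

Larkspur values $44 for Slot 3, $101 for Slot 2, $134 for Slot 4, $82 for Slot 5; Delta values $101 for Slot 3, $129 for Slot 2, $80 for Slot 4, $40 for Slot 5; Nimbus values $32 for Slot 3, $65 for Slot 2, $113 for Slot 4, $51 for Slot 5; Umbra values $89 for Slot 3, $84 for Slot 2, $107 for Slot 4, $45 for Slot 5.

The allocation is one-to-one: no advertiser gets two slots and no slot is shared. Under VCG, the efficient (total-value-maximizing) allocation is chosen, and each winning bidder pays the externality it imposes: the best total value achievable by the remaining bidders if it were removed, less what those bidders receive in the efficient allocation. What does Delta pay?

Delta pays $19.

Efficient allocation: Larkspur→Slot 5 ($82), Delta→Slot 2 ($129), Nimbus→Slot 4 ($113), Umbra→Slot 3 ($89); total welfare W = $413.
Delta receives Slot 2 at value $129, so the others get W − 129 = $284.
Without Delta: best allocation of the remaining 3 bidders over all 4 slots is Larkspur→Slot 2 ($101), Nimbus→Slot 4 ($113), Umbra→Slot 3 ($89), total $303.
VCG payment = (others' best without Delta) − (others' welfare with Delta) = 303 − 284 = $19.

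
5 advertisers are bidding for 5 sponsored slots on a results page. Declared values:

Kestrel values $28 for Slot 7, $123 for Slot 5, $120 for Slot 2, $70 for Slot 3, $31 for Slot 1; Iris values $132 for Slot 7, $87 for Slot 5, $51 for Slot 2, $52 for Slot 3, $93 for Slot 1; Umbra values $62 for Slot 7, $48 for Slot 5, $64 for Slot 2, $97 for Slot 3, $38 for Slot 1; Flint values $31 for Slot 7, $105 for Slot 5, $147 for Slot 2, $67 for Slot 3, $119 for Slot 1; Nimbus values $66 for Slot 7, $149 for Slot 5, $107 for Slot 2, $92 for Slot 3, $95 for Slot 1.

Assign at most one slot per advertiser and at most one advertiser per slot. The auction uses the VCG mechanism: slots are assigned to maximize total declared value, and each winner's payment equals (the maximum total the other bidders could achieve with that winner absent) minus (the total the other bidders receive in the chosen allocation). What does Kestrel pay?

Efficient allocation: Kestrel→Slot 2 ($120), Iris→Slot 7 ($132), Umbra→Slot 3 ($97), Flint→Slot 1 ($119), Nimbus→Slot 5 ($149); total welfare W = $617.
Kestrel receives Slot 2 at value $120, so the others get W − 120 = $497.
Without Kestrel: best allocation of the remaining 4 bidders over all 5 slots is Iris→Slot 7 ($132), Umbra→Slot 3 ($97), Flint→Slot 2 ($147), Nimbus→Slot 5 ($149), total $525.
VCG payment = (others' best without Kestrel) − (others' welfare with Kestrel) = 525 − 497 = $28.

Kestrel pays $28.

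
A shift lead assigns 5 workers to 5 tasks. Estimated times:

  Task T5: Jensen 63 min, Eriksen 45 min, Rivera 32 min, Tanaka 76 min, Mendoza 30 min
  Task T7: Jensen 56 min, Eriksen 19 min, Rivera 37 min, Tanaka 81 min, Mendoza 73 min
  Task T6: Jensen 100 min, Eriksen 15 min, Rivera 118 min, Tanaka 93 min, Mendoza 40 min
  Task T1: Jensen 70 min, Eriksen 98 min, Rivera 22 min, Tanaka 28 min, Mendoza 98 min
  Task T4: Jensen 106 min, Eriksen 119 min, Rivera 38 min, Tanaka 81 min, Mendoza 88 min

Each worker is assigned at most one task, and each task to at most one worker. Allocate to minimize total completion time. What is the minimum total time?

Optimal: Jensen→Task T7 (56 min), Eriksen→Task T6 (15 min), Rivera→Task T4 (38 min), Tanaka→Task T1 (28 min), Mendoza→Task T5 (30 min) — total 56+15+38+28+30 = 167 min.
Row-greedy (each worker in turn takes its cheapest remaining task) gives 257 min, worse by 90.
Next-best assignment: Jensen→Task T5, Eriksen→Task T7, Rivera→Task T4, Tanaka→Task T1, Mendoza→Task T6 = 188 min.
Swapping Rivera↔Mendoza (Rivera→Task T5 32 min, Mendoza→Task T4 88 min) adds 52.

Min total: 167 min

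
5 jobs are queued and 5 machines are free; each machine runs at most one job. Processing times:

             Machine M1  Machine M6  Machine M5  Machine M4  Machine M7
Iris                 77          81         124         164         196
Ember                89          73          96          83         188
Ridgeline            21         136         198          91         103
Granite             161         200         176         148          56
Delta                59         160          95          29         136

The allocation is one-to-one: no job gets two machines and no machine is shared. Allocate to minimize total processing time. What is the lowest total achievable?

Treat this as an assignment problem: match each job to one machine.
Optimal: Iris→Machine M6 (81 min), Ember→Machine M5 (96 min), Ridgeline→Machine M1 (21 min), Granite→Machine M7 (56 min), Delta→Machine M4 (29 min) — total 81+96+21+56+29 = 283 min.

Min total: 283 min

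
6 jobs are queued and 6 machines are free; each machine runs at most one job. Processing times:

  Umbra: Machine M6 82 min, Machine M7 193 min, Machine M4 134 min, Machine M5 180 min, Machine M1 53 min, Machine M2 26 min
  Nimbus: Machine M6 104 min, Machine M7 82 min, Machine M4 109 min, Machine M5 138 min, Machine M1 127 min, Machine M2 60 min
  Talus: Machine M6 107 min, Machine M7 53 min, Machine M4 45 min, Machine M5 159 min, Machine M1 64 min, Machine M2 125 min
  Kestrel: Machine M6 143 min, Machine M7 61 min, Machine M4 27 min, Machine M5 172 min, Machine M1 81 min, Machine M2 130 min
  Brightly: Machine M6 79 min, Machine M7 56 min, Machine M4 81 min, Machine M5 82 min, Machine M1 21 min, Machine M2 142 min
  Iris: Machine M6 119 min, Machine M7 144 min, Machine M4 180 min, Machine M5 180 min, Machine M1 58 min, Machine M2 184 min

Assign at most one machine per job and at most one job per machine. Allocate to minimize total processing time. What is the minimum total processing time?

Min total: 350 min

Optimal: Umbra→Machine M2 (26 min), Nimbus→Machine M6 (104 min), Talus→Machine M7 (53 min), Kestrel→Machine M4 (27 min), Brightly→Machine M5 (82 min), Iris→Machine M1 (58 min) — total 26+104+53+27+82+58 = 350 min.
Row-greedy (each job in turn takes its cheapest remaining machine) gives 493 min, worse by 143.
Swapping Nimbus↔Umbra (Nimbus→Machine M2 60 min, Umbra→Machine M6 82 min) adds 12.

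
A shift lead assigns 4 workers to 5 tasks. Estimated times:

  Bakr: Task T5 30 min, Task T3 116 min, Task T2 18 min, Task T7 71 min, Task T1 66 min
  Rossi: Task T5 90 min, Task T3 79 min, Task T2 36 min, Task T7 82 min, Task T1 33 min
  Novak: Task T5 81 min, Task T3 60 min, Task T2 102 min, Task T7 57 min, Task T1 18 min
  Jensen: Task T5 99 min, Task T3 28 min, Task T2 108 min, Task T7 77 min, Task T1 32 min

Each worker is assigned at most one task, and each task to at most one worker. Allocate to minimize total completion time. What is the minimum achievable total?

Optimal: Bakr→Task T5 (30 min), Rossi→Task T2 (36 min), Novak→Task T1 (18 min), Jensen→Task T3 (28 min) — total 30+36+18+28 = 112 min.
Next-best assignment: Bakr→Task T2, Rossi→Task T1, Novak→Task T7, Jensen→Task T3 = 136 min.
Swapping Jensen↔Bakr (Jensen→Task T5 99 min, Bakr→Task T3 116 min) adds 157.

Minimum total: 112 min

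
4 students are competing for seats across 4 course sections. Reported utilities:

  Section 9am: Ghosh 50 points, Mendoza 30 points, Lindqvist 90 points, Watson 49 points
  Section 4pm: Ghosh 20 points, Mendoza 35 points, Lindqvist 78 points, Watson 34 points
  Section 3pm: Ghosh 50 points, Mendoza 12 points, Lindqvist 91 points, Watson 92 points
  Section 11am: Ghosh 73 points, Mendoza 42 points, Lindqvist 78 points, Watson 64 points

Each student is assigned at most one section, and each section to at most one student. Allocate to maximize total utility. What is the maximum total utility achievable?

This is the linear assignment problem.
Optimal: Ghosh→Section 11am (73 points), Mendoza→Section 4pm (35 points), Lindqvist→Section 9am (90 points), Watson→Section 3pm (92 points) — total 73+35+90+92 = 290 points.
Row-greedy (each student in turn takes its best remaining section) gives 248 points, worse by 42.
Next-best assignment: Ghosh→Section 11am, Mendoza→Section 9am, Lindqvist→Section 4pm, Watson→Section 3pm = 273 points.

Max total: 290 points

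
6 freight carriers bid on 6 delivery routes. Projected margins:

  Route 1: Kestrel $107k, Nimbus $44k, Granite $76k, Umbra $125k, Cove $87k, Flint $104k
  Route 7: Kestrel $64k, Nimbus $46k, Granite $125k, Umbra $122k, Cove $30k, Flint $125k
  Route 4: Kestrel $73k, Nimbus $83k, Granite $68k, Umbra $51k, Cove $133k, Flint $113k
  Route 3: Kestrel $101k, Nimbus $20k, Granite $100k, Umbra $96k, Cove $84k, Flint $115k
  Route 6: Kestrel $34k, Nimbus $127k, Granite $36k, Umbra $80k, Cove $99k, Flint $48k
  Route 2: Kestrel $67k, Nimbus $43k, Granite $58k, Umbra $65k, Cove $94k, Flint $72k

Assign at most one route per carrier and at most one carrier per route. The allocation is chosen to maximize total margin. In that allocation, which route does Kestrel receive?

Kestrel receives Route 2.

Treat this as an assignment problem: match each carrier to one route.
Optimal: Kestrel→Route 2 ($67k), Nimbus→Route 6 ($127k), Granite→Route 7 ($125k), Umbra→Route 1 ($125k), Cove→Route 4 ($133k), Flint→Route 3 ($115k) — total 67+127+125+125+133+115 = $692k.
Kestrel's own top route is Route 1 ($107k), but forcing Kestrel→Route 1 and reassigning the rest optimally gives only $672k — worse by 20.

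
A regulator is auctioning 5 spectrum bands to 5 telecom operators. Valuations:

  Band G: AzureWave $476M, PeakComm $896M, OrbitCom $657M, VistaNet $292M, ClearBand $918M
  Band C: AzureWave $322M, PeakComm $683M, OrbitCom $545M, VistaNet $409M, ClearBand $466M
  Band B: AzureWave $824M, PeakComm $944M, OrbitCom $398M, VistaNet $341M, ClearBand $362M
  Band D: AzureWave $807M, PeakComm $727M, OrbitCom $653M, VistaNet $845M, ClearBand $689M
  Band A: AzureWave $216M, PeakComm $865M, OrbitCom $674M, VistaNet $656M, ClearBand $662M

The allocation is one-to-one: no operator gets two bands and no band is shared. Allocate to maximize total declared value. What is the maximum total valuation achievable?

Optimal: AzureWave→Band B ($824M), PeakComm→Band A ($865M), OrbitCom→Band C ($545M), VistaNet→Band D ($845M), ClearBand→Band G ($918M) — total 824+865+545+845+918 = $3997M.
Row-greedy (each operator in turn takes its best remaining band) gives $3705M, worse by 292.
Next-best assignment: AzureWave→Band B, PeakComm→Band C, OrbitCom→Band A, VistaNet→Band D, ClearBand→Band G = $3944M.

Max total: $3997M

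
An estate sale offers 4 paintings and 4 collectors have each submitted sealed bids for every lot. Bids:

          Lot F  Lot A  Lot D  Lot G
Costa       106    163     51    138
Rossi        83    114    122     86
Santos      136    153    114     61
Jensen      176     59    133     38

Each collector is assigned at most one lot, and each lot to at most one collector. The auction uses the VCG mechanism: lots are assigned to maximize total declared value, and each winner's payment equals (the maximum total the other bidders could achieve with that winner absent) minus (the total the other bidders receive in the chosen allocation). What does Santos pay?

Efficient allocation: Costa→Lot G ($138), Rossi→Lot D ($122), Santos→Lot A ($153), Jensen→Lot F ($176); total welfare W = $589.
Santos receives Lot A at value $153, so the others get W − 153 = $436.
Without Santos: best allocation of the remaining 3 bidders over all 4 lots is Costa→Lot A ($163), Rossi→Lot D ($122), Jensen→Lot F ($176), total $461.
VCG payment = (others' best without Santos) − (others' welfare with Santos) = 461 − 436 = $25.

Santos pays $25.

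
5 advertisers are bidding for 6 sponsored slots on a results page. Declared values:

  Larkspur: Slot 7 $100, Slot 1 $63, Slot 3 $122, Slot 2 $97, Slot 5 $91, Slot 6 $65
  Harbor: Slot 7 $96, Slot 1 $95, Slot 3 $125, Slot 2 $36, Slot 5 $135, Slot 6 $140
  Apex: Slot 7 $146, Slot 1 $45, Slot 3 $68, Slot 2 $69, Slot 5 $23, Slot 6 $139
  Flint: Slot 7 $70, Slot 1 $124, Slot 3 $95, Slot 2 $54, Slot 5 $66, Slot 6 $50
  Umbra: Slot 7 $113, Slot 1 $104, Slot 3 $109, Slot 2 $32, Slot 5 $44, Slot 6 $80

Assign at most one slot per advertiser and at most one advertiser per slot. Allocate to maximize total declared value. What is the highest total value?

Optimal: Larkspur→Slot 3 ($122), Harbor→Slot 5 ($135), Apex→Slot 6 ($139), Flint→Slot 1 ($124), Umbra→Slot 7 ($113) — total 122+135+139+124+113 = $633.
Column-greedy (each slot in turn goes to its best remaining advertiser) gives $536, worse by 97.
Next-best assignment: Larkspur→Slot 2, Harbor→Slot 6, Apex→Slot 7, Flint→Slot 1, Umbra→Slot 3 = $616.
No other one-to-one assignment exceeds $633.

Maximum total: $633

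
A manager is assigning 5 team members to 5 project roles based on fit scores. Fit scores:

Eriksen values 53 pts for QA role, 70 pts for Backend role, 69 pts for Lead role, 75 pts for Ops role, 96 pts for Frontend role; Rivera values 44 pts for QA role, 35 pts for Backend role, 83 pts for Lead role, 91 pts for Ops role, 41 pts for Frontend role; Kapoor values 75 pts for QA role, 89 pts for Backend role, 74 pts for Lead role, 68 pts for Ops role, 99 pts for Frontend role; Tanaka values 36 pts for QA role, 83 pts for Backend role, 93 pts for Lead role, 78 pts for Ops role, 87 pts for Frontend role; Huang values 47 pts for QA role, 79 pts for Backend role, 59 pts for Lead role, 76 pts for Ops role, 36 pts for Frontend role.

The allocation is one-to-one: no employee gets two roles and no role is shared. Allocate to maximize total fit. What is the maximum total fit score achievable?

Max total: 434 pts

Optimal: Eriksen→Frontend role (96 pts), Rivera→Ops role (91 pts), Kapoor→QA role (75 pts), Tanaka→Lead role (93 pts), Huang→Backend role (79 pts) — total 96+91+75+93+79 = 434 pts.
Max-entry greedy (repeatedly take the single best remaining cell) gives 415 pts, worse by 19.
Next-best assignment: Eriksen→Frontend role, Rivera→Ops role, Kapoor→Backend role, Tanaka→Lead role, Huang→QA role = 416 pts.
No other one-to-one assignment exceeds 434 pts.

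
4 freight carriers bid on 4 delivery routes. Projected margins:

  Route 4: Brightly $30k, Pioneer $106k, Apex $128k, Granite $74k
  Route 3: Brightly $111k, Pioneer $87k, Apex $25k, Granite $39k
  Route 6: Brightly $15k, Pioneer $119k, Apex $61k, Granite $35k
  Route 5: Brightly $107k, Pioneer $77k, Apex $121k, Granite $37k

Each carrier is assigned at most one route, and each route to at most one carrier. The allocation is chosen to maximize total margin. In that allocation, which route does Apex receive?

Apex receives Route 5.

Optimal: Brightly→Route 3 ($111k), Pioneer→Route 6 ($119k), Apex→Route 5 ($121k), Granite→Route 4 ($74k) — total 111+119+121+74 = $425k.
Row-greedy (each carrier in turn takes its best remaining route) gives $395k, worse by 30.
Every other assignment is strictly worse.
Apex's own top route is Route 4 ($128k), but forcing Apex→Route 4 and reassigning the rest optimally gives only $395k — worse by 30.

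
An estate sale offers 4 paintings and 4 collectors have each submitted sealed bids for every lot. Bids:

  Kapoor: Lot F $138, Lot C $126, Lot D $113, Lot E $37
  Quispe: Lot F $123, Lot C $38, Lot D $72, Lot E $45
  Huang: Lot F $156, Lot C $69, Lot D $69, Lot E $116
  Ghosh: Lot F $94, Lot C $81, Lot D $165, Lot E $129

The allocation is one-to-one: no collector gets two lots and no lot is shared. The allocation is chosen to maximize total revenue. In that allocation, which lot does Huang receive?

Optimal: Kapoor→Lot C ($126), Quispe→Lot F ($123), Huang→Lot E ($116), Ghosh→Lot D ($165) — total 126+123+116+165 = $530.
Max-entry greedy (repeatedly take the single best remaining cell) gives $492, worse by 38.
Next-best assignment: Kapoor→Lot C, Quispe→Lot E, Huang→Lot F, Ghosh→Lot D = $492.
Huang's own top lot is Lot F ($156), but forcing Huang→Lot F and reassigning the rest optimally gives only $492 — worse by 38.

Huang receives Lot E.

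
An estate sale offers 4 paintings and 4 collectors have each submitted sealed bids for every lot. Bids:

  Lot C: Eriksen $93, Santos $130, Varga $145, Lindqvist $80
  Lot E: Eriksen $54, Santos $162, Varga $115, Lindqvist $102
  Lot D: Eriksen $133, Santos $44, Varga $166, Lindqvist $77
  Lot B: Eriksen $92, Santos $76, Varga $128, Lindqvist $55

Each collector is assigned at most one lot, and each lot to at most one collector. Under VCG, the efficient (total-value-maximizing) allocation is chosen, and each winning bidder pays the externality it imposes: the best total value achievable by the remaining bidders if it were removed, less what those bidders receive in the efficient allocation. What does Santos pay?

Santos pays $39.

Efficient allocation: Eriksen→Lot D ($133), Santos→Lot E ($162), Varga→Lot B ($128), Lindqvist→Lot C ($80); total welfare W = $503.
Santos receives Lot E at value $162, so the others get W − 162 = $341.
Without Santos: best allocation of the remaining 3 bidders over all 4 lots is Eriksen→Lot D ($133), Varga→Lot C ($145), Lindqvist→Lot E ($102), total $380.
VCG payment = (others' best without Santos) − (others' welfare with Santos) = 380 − 341 = $39.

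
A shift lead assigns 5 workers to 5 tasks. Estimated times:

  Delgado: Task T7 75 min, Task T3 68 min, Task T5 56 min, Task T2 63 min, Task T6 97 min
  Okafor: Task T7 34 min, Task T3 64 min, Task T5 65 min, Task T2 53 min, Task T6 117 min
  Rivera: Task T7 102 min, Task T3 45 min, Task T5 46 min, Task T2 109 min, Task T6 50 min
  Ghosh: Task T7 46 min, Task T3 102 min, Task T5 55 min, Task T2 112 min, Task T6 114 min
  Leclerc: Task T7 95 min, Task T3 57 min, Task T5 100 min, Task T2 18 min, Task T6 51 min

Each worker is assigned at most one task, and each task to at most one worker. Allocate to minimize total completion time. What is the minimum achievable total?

Optimal: Delgado→Task T3 (68 min), Okafor→Task T7 (34 min), Rivera→Task T6 (50 min), Ghosh→Task T5 (55 min), Leclerc→Task T2 (18 min) — total 68+34+50+55+18 = 225 min.
Next-best assignment: Delgado→Task T5, Okafor→Task T3, Rivera→Task T6, Ghosh→Task T7, Leclerc→Task T2 = 234 min.
Swapping Okafor↔Rivera (Okafor→Task T6 117 min, Rivera→Task T7 102 min) adds 135.

Minimum total: 225 min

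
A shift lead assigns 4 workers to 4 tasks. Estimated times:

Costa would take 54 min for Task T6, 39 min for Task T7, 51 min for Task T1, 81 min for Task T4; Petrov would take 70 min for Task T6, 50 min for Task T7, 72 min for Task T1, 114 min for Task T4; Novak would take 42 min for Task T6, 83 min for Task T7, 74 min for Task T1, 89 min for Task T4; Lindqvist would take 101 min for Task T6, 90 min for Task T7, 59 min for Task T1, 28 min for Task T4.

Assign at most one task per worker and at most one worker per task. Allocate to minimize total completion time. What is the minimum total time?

This is the linear assignment problem.
Optimal: Costa→Task T1 (51 min), Petrov→Task T7 (50 min), Novak→Task T6 (42 min), Lindqvist→Task T4 (28 min) — total 51+50+42+28 = 171 min.
Min-entry greedy (repeatedly take the single cheapest remaining cell) gives 181 min, worse by 10.
Next-best assignment: Costa→Task T7, Petrov→Task T1, Novak→Task T6, Lindqvist→Task T4 = 181 min.
Swapping Lindqvist↔Costa (Lindqvist→Task T1 59 min, Costa→Task T4 81 min) adds 61.
Every other assignment is strictly worse.

Minimum total: 171 min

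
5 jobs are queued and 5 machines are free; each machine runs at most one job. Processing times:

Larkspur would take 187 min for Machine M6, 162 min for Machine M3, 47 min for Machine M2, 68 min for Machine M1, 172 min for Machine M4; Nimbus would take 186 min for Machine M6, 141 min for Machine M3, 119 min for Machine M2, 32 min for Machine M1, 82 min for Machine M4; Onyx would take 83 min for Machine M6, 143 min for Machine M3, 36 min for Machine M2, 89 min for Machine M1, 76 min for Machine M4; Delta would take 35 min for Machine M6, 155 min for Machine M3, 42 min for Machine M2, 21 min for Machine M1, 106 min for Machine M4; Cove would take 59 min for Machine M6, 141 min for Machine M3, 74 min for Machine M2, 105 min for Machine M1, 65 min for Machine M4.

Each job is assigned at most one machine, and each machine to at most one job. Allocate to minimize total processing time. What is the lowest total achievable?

Min total: 322 min

Treat this as an assignment problem: match each job to one machine.
Optimal: Larkspur→Machine M2 (47 min), Nimbus→Machine M1 (32 min), Onyx→Machine M3 (143 min), Delta→Machine M6 (35 min), Cove→Machine M4 (65 min) — total 47+32+143+35+65 = 322 min.
Row-greedy (each job in turn takes its cheapest remaining machine) gives 331 min, worse by 9.
Next-best assignment: Larkspur→Machine M3, Nimbus→Machine M1, Onyx→Machine M2, Delta→Machine M6, Cove→Machine M4 = 330 min.
Swapping Delta↔Onyx (Delta→Machine M3 155 min, Onyx→Machine M6 83 min) adds 60.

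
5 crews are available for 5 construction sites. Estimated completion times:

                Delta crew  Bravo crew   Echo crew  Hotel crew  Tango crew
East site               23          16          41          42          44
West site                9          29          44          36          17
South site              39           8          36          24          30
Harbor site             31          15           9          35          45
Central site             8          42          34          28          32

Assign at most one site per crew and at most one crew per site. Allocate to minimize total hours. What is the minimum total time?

Minimum total: 74 hours

Optimal: Delta crew→Central site (8 hours), Bravo crew→East site (16 hours), Echo crew→Harbor site (9 hours), Hotel crew→South site (24 hours), Tango crew→West site (17 hours) — total 8+16+9+24+17 = 74 hours.
Column-greedy (each site in turn goes to its cheapest remaining crew) gives 90 hours, worse by 16.
Next-best assignment: Delta crew→Central site, Bravo crew→South site, Echo crew→Harbor site, Hotel crew→East site, Tango crew→West site = 84 hours.
Swapping Tango crew↔Bravo crew (Tango crew→East site 44 hours, Bravo crew→West site 29 hours) adds 40.
No other one-to-one assignment undercuts 74 hours.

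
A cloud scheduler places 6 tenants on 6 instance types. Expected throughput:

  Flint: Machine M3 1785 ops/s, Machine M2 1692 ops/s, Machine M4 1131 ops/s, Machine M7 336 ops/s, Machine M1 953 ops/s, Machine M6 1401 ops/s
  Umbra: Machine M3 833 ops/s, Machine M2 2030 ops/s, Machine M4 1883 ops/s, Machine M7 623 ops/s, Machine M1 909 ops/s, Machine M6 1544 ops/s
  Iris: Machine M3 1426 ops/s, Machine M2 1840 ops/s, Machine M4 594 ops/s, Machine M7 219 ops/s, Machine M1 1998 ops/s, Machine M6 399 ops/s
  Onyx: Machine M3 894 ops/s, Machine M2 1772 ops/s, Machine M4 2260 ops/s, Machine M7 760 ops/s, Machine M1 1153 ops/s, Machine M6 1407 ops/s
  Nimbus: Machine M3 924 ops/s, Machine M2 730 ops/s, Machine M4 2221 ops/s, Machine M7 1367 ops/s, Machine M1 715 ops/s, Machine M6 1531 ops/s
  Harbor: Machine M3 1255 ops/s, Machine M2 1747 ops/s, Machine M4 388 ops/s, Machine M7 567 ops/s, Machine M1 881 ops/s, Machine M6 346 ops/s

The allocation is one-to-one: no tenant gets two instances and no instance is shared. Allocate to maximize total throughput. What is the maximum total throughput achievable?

Optimal: Flint→Machine M3 (1785 ops/s), Umbra→Machine M6 (1544 ops/s), Iris→Machine M1 (1998 ops/s), Onyx→Machine M4 (2260 ops/s), Nimbus→Machine M7 (1367 ops/s), Harbor→Machine M2 (1747 ops/s) — total 1785+1544+1998+2260+1367+1747 = 10701 ops/s.
Row-greedy (each tenant in turn takes its best remaining instance) gives 10171 ops/s, worse by 530.
Swapping Flint↔Nimbus (Flint→Machine M7 336 ops/s, Nimbus→Machine M3 924 ops/s) loses 1892.
Checked against all permutations: 10701 ops/s is optimal.

Maximum total: 10701 ops/s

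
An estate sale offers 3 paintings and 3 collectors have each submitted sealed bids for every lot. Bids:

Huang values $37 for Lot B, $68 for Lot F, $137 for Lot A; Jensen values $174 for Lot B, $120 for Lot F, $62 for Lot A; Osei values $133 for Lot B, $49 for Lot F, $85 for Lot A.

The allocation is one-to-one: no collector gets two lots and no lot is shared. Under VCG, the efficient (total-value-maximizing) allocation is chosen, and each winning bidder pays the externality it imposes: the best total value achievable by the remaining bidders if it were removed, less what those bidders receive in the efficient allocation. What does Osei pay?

Osei pays $54.

Efficient allocation: Huang→Lot A ($137), Jensen→Lot F ($120), Osei→Lot B ($133); total welfare W = $390.
Osei receives Lot B at value $133, so the others get W − 133 = $257.
Without Osei: best allocation of the remaining 2 bidders over all 3 lots is Huang→Lot A ($137), Jensen→Lot B ($174), total $311.
VCG payment = (others' best without Osei) − (others' welfare with Osei) = 311 − 257 = $54.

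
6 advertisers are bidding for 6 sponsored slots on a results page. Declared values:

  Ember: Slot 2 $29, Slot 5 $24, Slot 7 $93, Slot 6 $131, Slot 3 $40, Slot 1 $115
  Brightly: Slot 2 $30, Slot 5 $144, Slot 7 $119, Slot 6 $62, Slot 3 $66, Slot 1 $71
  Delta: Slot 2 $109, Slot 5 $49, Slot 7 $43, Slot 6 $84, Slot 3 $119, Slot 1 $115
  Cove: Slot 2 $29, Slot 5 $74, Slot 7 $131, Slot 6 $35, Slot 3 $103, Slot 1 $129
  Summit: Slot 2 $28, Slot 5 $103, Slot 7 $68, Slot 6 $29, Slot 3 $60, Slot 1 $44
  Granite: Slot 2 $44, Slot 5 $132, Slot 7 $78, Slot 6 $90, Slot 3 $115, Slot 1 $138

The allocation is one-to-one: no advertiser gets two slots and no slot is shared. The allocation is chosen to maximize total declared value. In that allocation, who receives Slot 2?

Delta receives Slot 2.

This is a one-to-one assignment (maximum-weight bipartite matching).
Optimal: Ember→Slot 6 ($131), Brightly→Slot 5 ($144), Delta→Slot 2 ($109), Cove→Slot 7 ($131), Summit→Slot 3 ($60), Granite→Slot 1 ($138) — total 131+144+109+131+60+138 = $713.
Column-greedy (each slot in turn goes to its best remaining advertiser) gives $674, worse by 39.
Every other assignment is strictly worse.
Delta's own top slot is Slot 3 ($119), but forcing Delta→Slot 3 and reassigning the rest optimally gives only $691 — worse by 22.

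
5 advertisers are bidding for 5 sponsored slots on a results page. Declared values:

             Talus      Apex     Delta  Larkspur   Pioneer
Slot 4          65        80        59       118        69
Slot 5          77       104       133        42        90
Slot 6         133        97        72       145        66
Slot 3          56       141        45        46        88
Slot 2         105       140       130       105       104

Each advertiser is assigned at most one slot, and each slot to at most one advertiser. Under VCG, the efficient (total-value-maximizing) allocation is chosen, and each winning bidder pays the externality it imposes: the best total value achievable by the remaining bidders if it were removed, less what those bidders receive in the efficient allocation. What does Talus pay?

Efficient allocation: Talus→Slot 6 ($133), Apex→Slot 3 ($141), Delta→Slot 5 ($133), Larkspur→Slot 4 ($118), Pioneer→Slot 2 ($104); total welfare W = $629.
Talus receives Slot 6 at value $133, so the others get W − 133 = $496.
Without Talus: best allocation of the remaining 4 bidders over all 5 slots is Apex→Slot 3 ($141), Delta→Slot 5 ($133), Larkspur→Slot 6 ($145), Pioneer→Slot 2 ($104), total $523.
VCG payment = (others' best without Talus) − (others' welfare with Talus) = 523 − 496 = $27.

Talus pays $27.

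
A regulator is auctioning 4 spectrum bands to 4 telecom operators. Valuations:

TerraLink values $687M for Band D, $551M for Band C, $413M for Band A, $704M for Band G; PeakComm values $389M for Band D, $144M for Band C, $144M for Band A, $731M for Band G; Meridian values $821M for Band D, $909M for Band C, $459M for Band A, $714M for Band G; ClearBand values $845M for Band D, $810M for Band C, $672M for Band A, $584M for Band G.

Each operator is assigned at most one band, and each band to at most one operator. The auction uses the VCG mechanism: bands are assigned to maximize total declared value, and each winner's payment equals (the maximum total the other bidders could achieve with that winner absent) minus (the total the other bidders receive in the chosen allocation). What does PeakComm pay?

PeakComm pays $190M.

Efficient allocation: TerraLink→Band D ($687M), PeakComm→Band G ($731M), Meridian→Band C ($909M), ClearBand→Band A ($672M); total welfare W = $2999M.
PeakComm receives Band G at value $731M, so the others get W − 731 = $2268M.
Without PeakComm: best allocation of the remaining 3 bidders over all 4 bands is TerraLink→Band G ($704M), Meridian→Band C ($909M), ClearBand→Band D ($845M), total $2458M.
VCG payment = (others' best without PeakComm) − (others' welfare with PeakComm) = 2458 − 2268 = $190M.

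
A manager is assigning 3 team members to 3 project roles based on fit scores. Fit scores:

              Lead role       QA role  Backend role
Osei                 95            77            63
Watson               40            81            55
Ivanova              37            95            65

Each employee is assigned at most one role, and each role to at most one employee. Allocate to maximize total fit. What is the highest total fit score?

Optimal: Osei→Lead role (95 pts), Watson→Backend role (55 pts), Ivanova→QA role (95 pts) — total 95+55+95 = 245 pts.
Row-greedy (each employee in turn takes its best remaining role) gives 241 pts, worse by 4.
Swapping Ivanova↔Watson (Ivanova→Backend role 65 pts, Watson→QA role 81 pts) loses 4.
No other one-to-one assignment exceeds 245 pts.

Max total: 245 pts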